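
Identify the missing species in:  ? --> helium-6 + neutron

He-7

Conserve mass number: A = 6 + 1, so A = 7.
Conserve atomic number: Z = 2 + 0, so Z = 2.
Z = 2 is helium, so the species is helium-7.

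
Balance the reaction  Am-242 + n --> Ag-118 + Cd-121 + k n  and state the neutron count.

Conserve mass number: 243 = 118 + 121 + k, so k = 243 − 239 = 4.
Check atomic number: 95 = 47 + 48 + 0 = 95. ✓

4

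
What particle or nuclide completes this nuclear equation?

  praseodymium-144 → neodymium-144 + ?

beta-minus particle

Conserve mass number: 144 = 144 + A, so A = 0.
Conserve atomic number: 59 = 60 + Z, so Z = -1.
A = 0 and Z = -1 is e⁻ — a beta-minus particle.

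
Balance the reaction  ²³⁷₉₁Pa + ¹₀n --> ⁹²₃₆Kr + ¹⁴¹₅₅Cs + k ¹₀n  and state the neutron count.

Conserve mass number: 238 = 92 + 141 + k, so k = 238 − 233 = 5.
Check atomic number: 91 = 36 + 55 + 0 = 91. ✓

5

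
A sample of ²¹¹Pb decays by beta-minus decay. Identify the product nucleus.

Bi-211

Beta-minus decay: mass number changes by +0, atomic number by +1.
A: 211 = 211; Z: 82 + 1 = 83.
Z = 83 is bismuth, so the daughter is ²¹¹Bi.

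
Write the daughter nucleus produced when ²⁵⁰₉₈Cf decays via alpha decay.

Alpha decay: mass number changes by -4, atomic number by -2.
A: 250 − 4 = 246; Z: 98 − 2 = 96.
Z = 96 is curium, so the daughter is ²⁴⁶₉₆Cm.

Cm-246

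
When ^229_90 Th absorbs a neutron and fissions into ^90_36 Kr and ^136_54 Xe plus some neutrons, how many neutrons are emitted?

4

Conserve mass number: 230 = 90 + 136 + k, so k = 230 − 226 = 4.
Check atomic number: 90 = 36 + 54 + 0 = 90. ✓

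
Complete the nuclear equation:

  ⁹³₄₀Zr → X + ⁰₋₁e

Conserve mass number: 93 = A + 0, so A = 93.
Conserve atomic number: 40 = Z − 1, so Z = 41.
Z = 41 is niobium, so the species is ⁹³₄₁Nb.

Nb-93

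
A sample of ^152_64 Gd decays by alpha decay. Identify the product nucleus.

Sm-148

Alpha decay: mass number changes by -4, atomic number by -2.
A: 152 − 4 = 148; Z: 64 − 2 = 62.
Z = 62 is samarium, so the daughter is ^148_62 Sm.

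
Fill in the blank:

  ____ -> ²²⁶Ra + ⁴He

Conserve mass number: A = 226 + 4, so A = 230.
Conserve atomic number: Z = 88 + 2, so Z = 90.
Z = 90 is thorium, so the species is ²³⁰Th.

Th-230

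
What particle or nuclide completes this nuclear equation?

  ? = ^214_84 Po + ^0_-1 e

Conserve mass number: A = 214 + 0, so A = 214.
Conserve atomic number: Z = 84 − 1, so Z = 83.
Z = 83 is bismuth, so the species is ^214_83 Bi.

Bi-214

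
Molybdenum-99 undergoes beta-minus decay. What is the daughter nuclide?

Tc-99

Beta-minus decay: mass number changes by +0, atomic number by +1.
A: 99 = 99; Z: 42 + 1 = 43.
Z = 43 is technetium, so the daughter is technetium-99.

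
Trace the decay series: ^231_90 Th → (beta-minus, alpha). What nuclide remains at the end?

Ac-227

Start: (A, Z) = (231, 90).
After β⁻: (231, 91).
After α: (227, 89).
Z = 89 is actinium.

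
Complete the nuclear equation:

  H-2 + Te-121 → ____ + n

Conserve mass number: 2 + 121 = A + 1, so A = 122.
Conserve atomic number: 1 + 52 = Z + 0, so Z = 53.
Z = 53 is iodine, so the species is I-122.

I-122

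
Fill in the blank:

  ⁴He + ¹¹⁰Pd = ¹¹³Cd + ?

neutron

Conserve mass number: 4 + 110 = 113 + A, so A = 1.
Conserve atomic number: 2 + 46 = 48 + Z, so Z = 0.
A = 1 and Z = 0 is ¹n — a neutron.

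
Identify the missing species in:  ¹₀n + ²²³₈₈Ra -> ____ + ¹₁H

Fr-223

Conserve mass number: 1 + 223 = A + 1, so A = 223.
Conserve atomic number: 0 + 88 = Z + 1, so Z = 87.
Z = 87 is francium, so the species is ²²³₈₇Fr.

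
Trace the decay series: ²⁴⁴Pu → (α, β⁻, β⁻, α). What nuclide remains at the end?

Start: (A, Z) = (244, 94).
After α: (240, 92).
After β⁻: (240, 93).
After β⁻: (240, 94).
After α: (236, 92).
Z = 92 is uranium.

U-236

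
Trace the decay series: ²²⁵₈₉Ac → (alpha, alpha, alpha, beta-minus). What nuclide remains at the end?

Po-213

Start: (A, Z) = (225, 89).
After α: (221, 87).
After α: (217, 85).
After α: (213, 83).
After β⁻: (213, 84).
Z = 84 is polonium.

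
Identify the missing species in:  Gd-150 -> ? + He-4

Conserve mass number: 150 = A + 4, so A = 146.
Conserve atomic number: 64 = Z + 2, so Z = 62.
Z = 62 is samarium, so the species is Sm-146.

Sm-146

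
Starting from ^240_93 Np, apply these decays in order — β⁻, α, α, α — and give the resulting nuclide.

Start: (A, Z) = (240, 93).
After β⁻: (240, 94).
After α: (236, 92).
After α: (232, 90).
After α: (228, 88).
Z = 88 is radium.

Ra-228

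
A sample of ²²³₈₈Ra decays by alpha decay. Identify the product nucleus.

Alpha decay: mass number changes by -4, atomic number by -2.
A: 223 − 4 = 219; Z: 88 − 2 = 86.
Z = 86 is radon, so the daughter is ²¹⁹₈₆Rn.

Rn-219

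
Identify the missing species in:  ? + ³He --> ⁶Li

triton

Conserve mass number: A + 3 = 6, so A = 3.
Conserve atomic number: Z + 2 = 3, so Z = 1.
A = 3 and Z = 1 is ³H — a triton.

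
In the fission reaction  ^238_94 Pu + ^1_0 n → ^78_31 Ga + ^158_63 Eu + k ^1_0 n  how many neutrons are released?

Conserve mass number: 239 = 78 + 158 + k, so k = 239 − 236 = 3.
Check atomic number: 94 = 31 + 63 + 0 = 94. ✓

3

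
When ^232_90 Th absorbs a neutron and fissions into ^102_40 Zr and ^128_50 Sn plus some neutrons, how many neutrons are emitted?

3

Conserve mass number: 233 = 102 + 128 + k, so k = 233 − 230 = 3.
Check atomic number: 90 = 40 + 50 + 0 = 90. ✓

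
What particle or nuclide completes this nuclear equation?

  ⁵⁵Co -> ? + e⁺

Fe-55

Conserve mass number: 55 = A + 0, so A = 55.
Conserve atomic number: 27 = Z + 1, so Z = 26.
Z = 26 is iron, so the species is ⁵⁵Fe.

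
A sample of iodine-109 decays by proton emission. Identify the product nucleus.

Te-108

Proton emission: mass number changes by -1, atomic number by -1.
A: 109 − 1 = 108; Z: 53 − 1 = 52.
Z = 52 is tellurium, so the daughter is tellurium-108.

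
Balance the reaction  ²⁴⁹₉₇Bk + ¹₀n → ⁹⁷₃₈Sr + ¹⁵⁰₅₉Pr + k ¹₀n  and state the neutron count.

3

Conserve mass number: 250 = 97 + 150 + k, so k = 250 − 247 = 3.
Check atomic number: 97 = 38 + 59 + 0 = 97. ✓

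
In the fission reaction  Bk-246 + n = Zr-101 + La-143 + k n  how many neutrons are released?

3

Conserve mass number: 247 = 101 + 143 + k, so k = 247 − 244 = 3.
Check atomic number: 97 = 40 + 57 + 0 = 97. ✓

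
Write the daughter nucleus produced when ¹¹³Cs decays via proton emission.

Proton emission: mass number changes by -1, atomic number by -1.
A: 113 − 1 = 112; Z: 55 − 1 = 54.
Z = 54 is xenon, so the daughter is ¹¹²Xe.

Xe-112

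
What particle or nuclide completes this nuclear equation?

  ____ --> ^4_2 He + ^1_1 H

Li-5

Conserve mass number: A = 4 + 1, so A = 5.
Conserve atomic number: Z = 2 + 1, so Z = 3.
Z = 3 is lithium, so the species is ^5_3 Li.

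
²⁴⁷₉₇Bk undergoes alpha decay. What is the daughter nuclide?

Am-243

Alpha decay: mass number changes by -4, atomic number by -2.
A: 247 − 4 = 243; Z: 97 − 2 = 95.
Z = 95 is americium, so the daughter is ²⁴³₉₅Am.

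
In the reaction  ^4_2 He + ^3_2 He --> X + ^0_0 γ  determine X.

Conserve mass number: 4 + 3 = A + 0, so A = 7.
Conserve atomic number: 2 + 2 = Z + 0, so Z = 4.
Z = 4 is beryllium, so the species is ^7_4 Be.

Be-7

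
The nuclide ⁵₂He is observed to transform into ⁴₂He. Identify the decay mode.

ΔA = 4 − 5 = -1; ΔZ = 2 − 2 = +0.
A drops by 1 with Z unchanged — a neutron was emitted.

neutron emission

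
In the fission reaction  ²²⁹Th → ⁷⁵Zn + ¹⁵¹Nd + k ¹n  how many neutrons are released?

Conserve mass number: 229 = 75 + 151 + k, so k = 229 − 226 = 3.
Check atomic number: 90 = 30 + 60 + 0 = 90. ✓

3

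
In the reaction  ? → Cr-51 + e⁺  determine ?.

Mn-51

Conserve mass number: A = 51 + 0, so A = 51.
Conserve atomic number: Z = 24 + 1, so Z = 25.
Z = 25 is manganese, so the species is Mn-51.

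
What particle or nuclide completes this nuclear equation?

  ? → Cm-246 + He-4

Conserve mass number: A = 246 + 4, so A = 250.
Conserve atomic number: Z = 96 + 2, so Z = 98.
Z = 98 is californium, so the species is Cf-250.

Cf-250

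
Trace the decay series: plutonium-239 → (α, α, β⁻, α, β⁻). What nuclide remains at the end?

Start: (A, Z) = (239, 94).
After α: (235, 92).
After α: (231, 90).
After β⁻: (231, 91).
After α: (227, 89).
After β⁻: (227, 90).
Z = 90 is thorium.

Th-227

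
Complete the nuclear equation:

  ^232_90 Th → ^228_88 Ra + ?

Conserve mass number: 232 = 228 + A, so A = 4.
Conserve atomic number: 90 = 88 + Z, so Z = 2.
A = 4 and Z = 2 is ^4_2 He — an alpha particle.

alpha particle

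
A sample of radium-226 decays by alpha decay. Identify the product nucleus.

Rn-222

Alpha decay: mass number changes by -4, atomic number by -2.
A: 226 − 4 = 222; Z: 88 − 2 = 86.
Z = 86 is radon, so the daughter is radon-222.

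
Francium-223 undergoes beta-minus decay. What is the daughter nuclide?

Ra-223

Beta-minus decay: mass number changes by +0, atomic number by +1.
A: 223 = 223; Z: 87 + 1 = 88.
Z = 88 is radium, so the daughter is radium-223.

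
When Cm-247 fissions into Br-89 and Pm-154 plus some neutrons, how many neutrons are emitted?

Conserve mass number: 247 = 89 + 154 + k, so k = 247 − 243 = 4.
Check atomic number: 96 = 35 + 61 + 0 = 96. ✓

4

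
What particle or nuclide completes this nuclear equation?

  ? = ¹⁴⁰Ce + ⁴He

Conserve mass number: A = 140 + 4, so A = 144.
Conserve atomic number: Z = 58 + 2, so Z = 60.
Z = 60 is neodymium, so the species is ¹⁴⁴Nd.

Nd-144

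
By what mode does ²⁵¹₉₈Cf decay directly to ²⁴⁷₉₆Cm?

alpha decay

ΔA = 247 − 251 = -4; ΔZ = 96 − 98 = -2.
A drops by 4 and Z drops by 2 — the signature of alpha emission.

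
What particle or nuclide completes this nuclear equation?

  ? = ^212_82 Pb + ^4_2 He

Conserve mass number: A = 212 + 4, so A = 216.
Conserve atomic number: Z = 82 + 2, so Z = 84.
Z = 84 is polonium, so the species is ^216_84 Po.

Po-216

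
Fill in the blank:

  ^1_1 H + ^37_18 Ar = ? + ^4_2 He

Conserve mass number: 1 + 37 = A + 4, so A = 34.
Conserve atomic number: 1 + 18 = Z + 2, so Z = 17.
Z = 17 is chlorine, so the species is ^34_17 Cl.

Cl-34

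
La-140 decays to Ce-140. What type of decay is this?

beta-minus decay

ΔA = 140 − 140 = 0; ΔZ = 58 − 57 = +1.
A is unchanged and Z rises by 1 — a neutron has become a proton (β⁻ decay).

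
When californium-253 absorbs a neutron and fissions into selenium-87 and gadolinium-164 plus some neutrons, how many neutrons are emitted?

Conserve mass number: 254 = 87 + 164 + k, so k = 254 − 251 = 3.
Check atomic number: 98 = 34 + 64 + 0 = 98. ✓

3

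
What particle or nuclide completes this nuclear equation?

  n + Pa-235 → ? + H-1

Th-235

Conserve mass number: 1 + 235 = A + 1, so A = 235.
Conserve atomic number: 0 + 91 = Z + 1, so Z = 90.
Z = 90 is thorium, so the species is Th-235.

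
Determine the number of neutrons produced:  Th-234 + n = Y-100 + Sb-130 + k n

Conserve mass number: 235 = 100 + 130 + k, so k = 235 − 230 = 5.
Check atomic number: 90 = 39 + 51 + 0 = 90. ✓

5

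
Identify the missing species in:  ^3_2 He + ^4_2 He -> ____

Be-7

Conserve mass number: 3 + 4 = A, so A = 7.
Conserve atomic number: 2 + 2 = Z, so Z = 4.
Z = 4 is beryllium, so the species is ^7_4 Be.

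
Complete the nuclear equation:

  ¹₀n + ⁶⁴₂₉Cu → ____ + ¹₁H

Ni-64

Conserve mass number: 1 + 64 = A + 1, so A = 64.
Conserve atomic number: 0 + 29 = Z + 1, so Z = 28.
Z = 28 is nickel, so the species is ⁶⁴₂₈Ni.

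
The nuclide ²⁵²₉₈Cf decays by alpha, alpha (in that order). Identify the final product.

Pu-244

Start: (A, Z) = (252, 98).
After α: (248, 96).
After α: (244, 94).
Z = 94 is plutonium.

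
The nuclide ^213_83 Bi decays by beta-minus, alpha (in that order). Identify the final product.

Start: (A, Z) = (213, 83).
After β⁻: (213, 84).
After α: (209, 82).
Z = 82 is lead.

Pb-209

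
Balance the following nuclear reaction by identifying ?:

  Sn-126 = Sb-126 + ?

beta-minus particle

Conserve mass number: 126 = 126 + A, so A = 0.
Conserve atomic number: 50 = 51 + Z, so Z = -1.
A = 0 and Z = -1 is e⁻ — a beta-minus particle.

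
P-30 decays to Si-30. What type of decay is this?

beta-plus decay or electron capture

ΔA = 30 − 30 = 0; ΔZ = 14 − 15 = -1.
A is unchanged and Z drops by 1 — a proton has become a neutron (β⁺ emission or electron capture).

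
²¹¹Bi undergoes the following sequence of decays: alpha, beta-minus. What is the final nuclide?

Pb-207

Start: (A, Z) = (211, 83).
After α: (207, 81).
After β⁻: (207, 82).
Z = 82 is lead.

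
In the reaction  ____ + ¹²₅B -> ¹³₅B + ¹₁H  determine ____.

Conserve mass number: A + 12 = 13 + 1, so A = 2.
Conserve atomic number: Z + 5 = 5 + 1, so Z = 1.
A = 2 and Z = 1 is ²₁H — a deuteron.

deuteron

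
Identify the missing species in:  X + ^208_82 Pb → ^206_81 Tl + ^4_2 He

Conserve mass number: A + 208 = 206 + 4, so A = 2.
Conserve atomic number: Z + 82 = 81 + 2, so Z = 1.
A = 2 and Z = 1 is ^2_1 H — a deuteron.

deuteron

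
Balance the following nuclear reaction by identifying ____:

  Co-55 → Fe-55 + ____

positron

Conserve mass number: 55 = 55 + A, so A = 0.
Conserve atomic number: 27 = 26 + Z, so Z = 1.
A = 0 and Z = 1 is e⁺ — a positron.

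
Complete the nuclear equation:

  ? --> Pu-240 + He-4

Cm-244

Conserve mass number: A = 240 + 4, so A = 244.
Conserve atomic number: Z = 94 + 2, so Z = 96.
Z = 96 is curium, so the species is Cm-244.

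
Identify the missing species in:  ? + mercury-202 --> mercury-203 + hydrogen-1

deuteron

Conserve mass number: A + 202 = 203 + 1, so A = 2.
Conserve atomic number: Z + 80 = 80 + 1, so Z = 1.
A = 2 and Z = 1 is hydrogen-2 — a deuteron.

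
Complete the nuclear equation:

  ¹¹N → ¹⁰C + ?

proton

Conserve mass number: 11 = 10 + A, so A = 1.
Conserve atomic number: 7 = 6 + Z, so Z = 1.
A = 1 and Z = 1 is ¹H — a proton.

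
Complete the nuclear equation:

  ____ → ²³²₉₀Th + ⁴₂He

Conserve mass number: A = 232 + 4, so A = 236.
Conserve atomic number: Z = 90 + 2, so Z = 92.
Z = 92 is uranium, so the species is ²³⁶₉₂U.

U-236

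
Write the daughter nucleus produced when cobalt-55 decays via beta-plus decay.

Beta-plus decay: mass number changes by +0, atomic number by -1.
A: 55 = 55; Z: 27 − 1 = 26.
Z = 26 is iron, so the daughter is iron-55.

Fe-55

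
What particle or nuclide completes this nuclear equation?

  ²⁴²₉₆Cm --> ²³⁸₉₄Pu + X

alpha particle

Conserve mass number: 242 = 238 + A, so A = 4.
Conserve atomic number: 96 = 94 + Z, so Z = 2.
A = 4 and Z = 2 is ⁴₂He — an alpha particle.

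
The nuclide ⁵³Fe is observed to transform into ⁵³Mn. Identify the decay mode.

ΔA = 53 − 53 = 0; ΔZ = 25 − 26 = -1.
A is unchanged and Z drops by 1 — a proton has become a neutron (β⁺ emission or electron capture).

beta-plus decay or electron capture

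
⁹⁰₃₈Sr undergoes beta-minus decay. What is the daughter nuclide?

Y-90

Beta-minus decay: mass number changes by +0, atomic number by +1.
A: 90 = 90; Z: 38 + 1 = 39.
Z = 39 is yttrium, so the daughter is ⁹⁰₃₉Y.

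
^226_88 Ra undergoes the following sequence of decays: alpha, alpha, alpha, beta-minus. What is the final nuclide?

Bi-214

Start: (A, Z) = (226, 88).
After α: (222, 86).
After α: (218, 84).
After α: (214, 82).
After β⁻: (214, 83).
Z = 83 is bismuth.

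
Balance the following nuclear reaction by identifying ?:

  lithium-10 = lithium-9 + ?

neutron

Conserve mass number: 10 = 9 + A, so A = 1.
Conserve atomic number: 3 = 3 + Z, so Z = 0.
A = 1 and Z = 0 is neutron — a neutron.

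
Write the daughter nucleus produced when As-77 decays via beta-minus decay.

Se-77

Beta-minus decay: mass number changes by +0, atomic number by +1.
A: 77 = 77; Z: 33 + 1 = 34.
Z = 34 is selenium, so the daughter is Se-77.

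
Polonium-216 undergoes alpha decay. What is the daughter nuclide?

Alpha decay: mass number changes by -4, atomic number by -2.
A: 216 − 4 = 212; Z: 84 − 2 = 82.
Z = 82 is lead, so the daughter is lead-212.

Pb-212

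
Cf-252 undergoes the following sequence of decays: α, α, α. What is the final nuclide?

Start: (A, Z) = (252, 98).
After α: (248, 96).
After α: (244, 94).
After α: (240, 92).
Z = 92 is uranium.

U-240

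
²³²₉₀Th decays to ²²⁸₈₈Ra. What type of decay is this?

alpha decay

ΔA = 228 − 232 = -4; ΔZ = 88 − 90 = -2.
A drops by 4 and Z drops by 2 — the signature of alpha emission.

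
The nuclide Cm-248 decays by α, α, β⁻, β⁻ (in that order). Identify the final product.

Start: (A, Z) = (248, 96).
After α: (244, 94).
After α: (240, 92).
After β⁻: (240, 93).
After β⁻: (240, 94).
Z = 94 is plutonium.

Pu-240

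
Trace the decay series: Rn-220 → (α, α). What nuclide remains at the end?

Pb-212

Start: (A, Z) = (220, 86).
After α: (216, 84).
After α: (212, 82).
Z = 82 is lead.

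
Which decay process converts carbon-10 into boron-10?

ΔA = 10 − 10 = 0; ΔZ = 5 − 6 = -1.
A is unchanged and Z drops by 1 — a proton has become a neutron (β⁺ emission or electron capture).

beta-plus decay or electron capture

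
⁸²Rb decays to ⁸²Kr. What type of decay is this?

ΔA = 82 − 82 = 0; ΔZ = 36 − 37 = -1.
A is unchanged and Z drops by 1 — a proton has become a neutron (β⁺ emission or electron capture).

beta-plus decay or electron capture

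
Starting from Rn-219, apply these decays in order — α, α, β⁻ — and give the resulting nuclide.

Start: (A, Z) = (219, 86).
After α: (215, 84).
After α: (211, 82).
After β⁻: (211, 83).
Z = 83 is bismuth.

Bi-211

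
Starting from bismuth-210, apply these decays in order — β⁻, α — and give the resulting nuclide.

Start: (A, Z) = (210, 83).
After β⁻: (210, 84).
After α: (206, 82).
Z = 82 is lead.

Pb-206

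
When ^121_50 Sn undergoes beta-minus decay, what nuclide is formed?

Sb-121

Beta-minus decay: mass number changes by +0, atomic number by +1.
A: 121 = 121; Z: 50 + 1 = 51.
Z = 51 is antimony, so the daughter is ^121_51 Sb.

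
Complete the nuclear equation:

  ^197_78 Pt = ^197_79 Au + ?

Conserve mass number: 197 = 197 + A, so A = 0.
Conserve atomic number: 78 = 79 + Z, so Z = -1.
A = 0 and Z = -1 is ^0_-1 e — a beta-minus particle.

beta-minus particle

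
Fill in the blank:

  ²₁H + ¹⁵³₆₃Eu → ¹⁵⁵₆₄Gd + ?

gamma ray

Conserve mass number: 2 + 153 = 155 + A, so A = 0.
Conserve atomic number: 1 + 63 = 64 + Z, so Z = 0.
A = 0 and Z = 0 is ⁰₀γ — a gamma ray.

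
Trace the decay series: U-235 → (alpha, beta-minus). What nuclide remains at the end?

Pa-231

Start: (A, Z) = (235, 92).
After α: (231, 90).
After β⁻: (231, 91).
Z = 91 is protactinium.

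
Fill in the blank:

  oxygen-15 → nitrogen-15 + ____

positron

Conserve mass number: 15 = 15 + A, so A = 0.
Conserve atomic number: 8 = 7 + Z, so Z = 1.
A = 0 and Z = 1 is e⁺ — a positron.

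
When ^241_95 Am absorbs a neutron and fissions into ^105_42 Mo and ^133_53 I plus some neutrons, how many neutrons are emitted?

4

Conserve mass number: 242 = 105 + 133 + k, so k = 242 − 238 = 4.
Check atomic number: 95 = 42 + 53 + 0 = 95. ✓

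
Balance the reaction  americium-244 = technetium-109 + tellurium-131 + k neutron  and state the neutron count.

4

Conserve mass number: 244 = 109 + 131 + k, so k = 244 − 240 = 4.
Check atomic number: 95 = 43 + 52 + 0 = 95. ✓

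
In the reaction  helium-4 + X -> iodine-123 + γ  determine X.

Sb-119

Conserve mass number: 4 + A = 123 + 0, so A = 119.
Conserve atomic number: 2 + Z = 53 + 0, so Z = 51.
Z = 51 is antimony, so the species is antimony-119.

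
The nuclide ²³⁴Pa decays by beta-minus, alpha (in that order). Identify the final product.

Th-230

Start: (A, Z) = (234, 91).
After β⁻: (234, 92).
After α: (230, 90).
Z = 90 is thorium.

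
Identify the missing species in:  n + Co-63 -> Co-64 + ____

Conserve mass number: 1 + 63 = 64 + A, so A = 0.
Conserve atomic number: 0 + 27 = 27 + Z, so Z = 0.
A = 0 and Z = 0 is γ — a gamma ray.

gamma ray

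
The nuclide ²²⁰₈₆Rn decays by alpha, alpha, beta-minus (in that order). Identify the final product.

Start: (A, Z) = (220, 86).
After α: (216, 84).
After α: (212, 82).
After β⁻: (212, 83).
Z = 83 is bismuth.

Bi-212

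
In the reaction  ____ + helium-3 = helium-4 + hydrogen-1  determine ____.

deuteron

Conserve mass number: A + 3 = 4 + 1, so A = 2.
Conserve atomic number: Z + 2 = 2 + 1, so Z = 1.
A = 2 and Z = 1 is hydrogen-2 — a deuteron.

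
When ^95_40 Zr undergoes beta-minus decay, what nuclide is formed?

Nb-95

Beta-minus decay: mass number changes by +0, atomic number by +1.
A: 95 = 95; Z: 40 + 1 = 41.
Z = 41 is niobium, so the daughter is ^95_41 Nb.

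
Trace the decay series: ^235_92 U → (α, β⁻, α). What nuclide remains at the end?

Start: (A, Z) = (235, 92).
After α: (231, 90).
After β⁻: (231, 91).
After α: (227, 89).
Z = 89 is actinium.

Ac-227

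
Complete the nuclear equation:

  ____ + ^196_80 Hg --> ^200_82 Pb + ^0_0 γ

Conserve mass number: A + 196 = 200 + 0, so A = 4.
Conserve atomic number: Z + 80 = 82 + 0, so Z = 2.
A = 4 and Z = 2 is ^4_2 He — an alpha particle.

alpha particle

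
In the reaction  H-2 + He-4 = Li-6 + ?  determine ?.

gamma ray

Conserve mass number: 2 + 4 = 6 + A, so A = 0.
Conserve atomic number: 1 + 2 = 3 + Z, so Z = 0.
A = 0 and Z = 0 is γ — a gamma ray.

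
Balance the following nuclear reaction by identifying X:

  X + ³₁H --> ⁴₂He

proton

Conserve mass number: A + 3 = 4, so A = 1.
Conserve atomic number: Z + 1 = 2, so Z = 1.
A = 1 and Z = 1 is ¹₁H — a proton.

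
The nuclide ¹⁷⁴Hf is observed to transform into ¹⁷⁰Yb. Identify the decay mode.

ΔA = 170 − 174 = -4; ΔZ = 70 − 72 = -2.
A drops by 4 and Z drops by 2 — the signature of alpha emission.

alpha decay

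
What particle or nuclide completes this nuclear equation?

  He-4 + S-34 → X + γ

Ar-38

Conserve mass number: 4 + 34 = A + 0, so A = 38.
Conserve atomic number: 2 + 16 = Z + 0, so Z = 18.
Z = 18 is argon, so the species is Ar-38.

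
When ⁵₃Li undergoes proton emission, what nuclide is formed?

He-4

Proton emission: mass number changes by -1, atomic number by -1.
A: 5 − 1 = 4; Z: 3 − 1 = 2.
Z = 2 is helium, so the daughter is ⁴₂He.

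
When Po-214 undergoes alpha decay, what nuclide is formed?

Alpha decay: mass number changes by -4, atomic number by -2.
A: 214 − 4 = 210; Z: 84 − 2 = 82.
Z = 82 is lead, so the daughter is Pb-210.

Pb-210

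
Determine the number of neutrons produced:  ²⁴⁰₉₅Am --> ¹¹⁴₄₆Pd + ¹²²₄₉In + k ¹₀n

4

Conserve mass number: 240 = 114 + 122 + k, so k = 240 − 236 = 4.
Check atomic number: 95 = 46 + 49 + 0 = 95. ✓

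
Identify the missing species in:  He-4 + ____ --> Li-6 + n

Conserve mass number: 4 + A = 6 + 1, so A = 3.
Conserve atomic number: 2 + Z = 3 + 0, so Z = 1.
A = 3 and Z = 1 is H-3 — a triton.

triton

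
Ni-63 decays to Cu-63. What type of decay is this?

beta-minus decay

ΔA = 63 − 63 = 0; ΔZ = 29 − 28 = +1.
A is unchanged and Z rises by 1 — a neutron has become a proton (β⁻ decay).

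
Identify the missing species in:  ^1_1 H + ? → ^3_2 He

Conserve mass number: 1 + A = 3, so A = 2.
Conserve atomic number: 1 + Z = 2, so Z = 1.
A = 2 and Z = 1 is ^2_1 H — a deuteron.

deuteron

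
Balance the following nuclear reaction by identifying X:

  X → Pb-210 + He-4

Conserve mass number: A = 210 + 4, so A = 214.
Conserve atomic number: Z = 82 + 2, so Z = 84.
Z = 84 is polonium, so the species is Po-214.

Po-214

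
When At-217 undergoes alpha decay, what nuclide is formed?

Alpha decay: mass number changes by -4, atomic number by -2.
A: 217 − 4 = 213; Z: 85 − 2 = 83.
Z = 83 is bismuth, so the daughter is Bi-213.

Bi-213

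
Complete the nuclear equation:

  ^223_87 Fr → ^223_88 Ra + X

beta-minus particle

Conserve mass number: 223 = 223 + A, so A = 0.
Conserve atomic number: 87 = 88 + Z, so Z = -1.
A = 0 and Z = -1 is ^0_-1 e — a beta-minus particle.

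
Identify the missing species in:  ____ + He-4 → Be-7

Conserve mass number: A + 4 = 7, so A = 3.
Conserve atomic number: Z + 2 = 4, so Z = 2.
Z = 2 is helium, so the species is He-3.

He-3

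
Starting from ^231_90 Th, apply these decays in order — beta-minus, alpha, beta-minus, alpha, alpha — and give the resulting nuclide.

Rn-219

Start: (A, Z) = (231, 90).
After β⁻: (231, 91).
After α: (227, 89).
After β⁻: (227, 90).
After α: (223, 88).
After α: (219, 86).
Z = 86 is radon.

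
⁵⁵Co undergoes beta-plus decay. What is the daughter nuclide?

Beta-plus decay: mass number changes by +0, atomic number by -1.
A: 55 = 55; Z: 27 − 1 = 26.
Z = 26 is iron, so the daughter is ⁵⁵Fe.

Fe-55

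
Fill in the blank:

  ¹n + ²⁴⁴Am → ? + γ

Conserve mass number: 1 + 244 = A + 0, so A = 245.
Conserve atomic number: 0 + 95 = Z + 0, so Z = 95.
Z = 95 is americium, so the species is ²⁴⁵Am.

Am-245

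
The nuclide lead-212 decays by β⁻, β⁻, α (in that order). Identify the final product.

Pb-208

Start: (A, Z) = (212, 82).
After β⁻: (212, 83).
After β⁻: (212, 84).
After α: (208, 82).
Z = 82 is lead.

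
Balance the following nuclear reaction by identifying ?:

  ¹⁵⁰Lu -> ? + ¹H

Yb-149

Conserve mass number: 150 = A + 1, so A = 149.
Conserve atomic number: 71 = Z + 1, so Z = 70.
Z = 70 is ytterbium, so the species is ¹⁴⁹Yb.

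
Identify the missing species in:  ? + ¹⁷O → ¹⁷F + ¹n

Conserve mass number: A + 17 = 17 + 1, so A = 1.
Conserve atomic number: Z + 8 = 9 + 0, so Z = 1.
A = 1 and Z = 1 is ¹H — a proton.

proton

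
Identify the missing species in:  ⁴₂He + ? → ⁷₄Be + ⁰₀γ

Conserve mass number: 4 + A = 7 + 0, so A = 3.
Conserve atomic number: 2 + Z = 4 + 0, so Z = 2.
Z = 2 is helium, so the species is ³₂He.

He-3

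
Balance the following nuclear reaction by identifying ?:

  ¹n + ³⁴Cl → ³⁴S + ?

proton

Conserve mass number: 1 + 34 = 34 + A, so A = 1.
Conserve atomic number: 0 + 17 = 16 + Z, so Z = 1.
A = 1 and Z = 1 is ¹H — a proton.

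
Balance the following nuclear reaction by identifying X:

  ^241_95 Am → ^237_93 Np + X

alpha particle

Conserve mass number: 241 = 237 + A, so A = 4.
Conserve atomic number: 95 = 93 + Z, so Z = 2.
A = 4 and Z = 2 is ^4_2 He — an alpha particle.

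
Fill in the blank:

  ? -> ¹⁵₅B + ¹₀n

B-16

Conserve mass number: A = 15 + 1, so A = 16.
Conserve atomic number: Z = 5 + 0, so Z = 5.
Z = 5 is boron, so the species is ¹⁶₅B.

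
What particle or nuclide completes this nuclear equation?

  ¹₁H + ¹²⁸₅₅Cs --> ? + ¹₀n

Conserve mass number: 1 + 128 = A + 1, so A = 128.
Conserve atomic number: 1 + 55 = Z + 0, so Z = 56.
Z = 56 is barium, so the species is ¹²⁸₅₆Ba.

Ba-128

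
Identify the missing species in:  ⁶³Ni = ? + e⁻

Conserve mass number: 63 = A + 0, so A = 63.
Conserve atomic number: 28 = Z − 1, so Z = 29.
Z = 29 is copper, so the species is ⁶³Cu.

Cu-63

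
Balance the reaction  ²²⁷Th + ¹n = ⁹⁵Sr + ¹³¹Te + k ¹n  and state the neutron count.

Conserve mass number: 228 = 95 + 131 + k, so k = 228 − 226 = 2.
Check atomic number: 90 = 38 + 52 + 0 = 90. ✓

2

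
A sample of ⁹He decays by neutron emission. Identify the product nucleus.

He-8

Neutron emission: mass number changes by -1, atomic number by +0.
A: 9 − 1 = 8; Z: 2 = 2.
Z = 2 is helium, so the daughter is ⁸He.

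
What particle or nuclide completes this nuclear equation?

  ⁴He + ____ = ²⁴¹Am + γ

Conserve mass number: 4 + A = 241 + 0, so A = 237.
Conserve atomic number: 2 + Z = 95 + 0, so Z = 93.
Z = 93 is neptunium, so the species is ²³⁷Np.

Np-237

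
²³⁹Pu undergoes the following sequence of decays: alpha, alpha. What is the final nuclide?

Start: (A, Z) = (239, 94).
After α: (235, 92).
After α: (231, 90).
Z = 90 is thorium.

Th-231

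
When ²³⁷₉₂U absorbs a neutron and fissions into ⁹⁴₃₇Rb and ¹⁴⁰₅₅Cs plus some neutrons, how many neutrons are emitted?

4

Conserve mass number: 238 = 94 + 140 + k, so k = 238 − 234 = 4.
Check atomic number: 92 = 37 + 55 + 0 = 92. ✓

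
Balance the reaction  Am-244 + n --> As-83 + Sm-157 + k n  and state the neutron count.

Conserve mass number: 245 = 83 + 157 + k, so k = 245 − 240 = 5.
Check atomic number: 95 = 33 + 62 + 0 = 95. ✓

5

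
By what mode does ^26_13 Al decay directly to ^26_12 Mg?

beta-plus decay or electron capture

ΔA = 26 − 26 = 0; ΔZ = 12 − 13 = -1.
A is unchanged and Z drops by 1 — a proton has become a neutron (β⁺ emission or electron capture).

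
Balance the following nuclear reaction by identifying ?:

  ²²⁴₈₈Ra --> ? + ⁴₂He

Conserve mass number: 224 = A + 4, so A = 220.
Conserve atomic number: 88 = Z + 2, so Z = 86.
Z = 86 is radon, so the species is ²²⁰₈₆Rn.

Rn-220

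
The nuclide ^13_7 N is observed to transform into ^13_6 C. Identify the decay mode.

ΔA = 13 − 13 = 0; ΔZ = 6 − 7 = -1.
A is unchanged and Z drops by 1 — a proton has become a neutron (β⁺ emission or electron capture).

beta-plus decay or electron capture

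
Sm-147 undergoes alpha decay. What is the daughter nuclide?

Alpha decay: mass number changes by -4, atomic number by -2.
A: 147 − 4 = 143; Z: 62 − 2 = 60.
Z = 60 is neodymium, so the daughter is Nd-143.

Nd-143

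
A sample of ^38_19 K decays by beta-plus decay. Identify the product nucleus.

Beta-plus decay: mass number changes by +0, atomic number by -1.
A: 38 = 38; Z: 19 − 1 = 18.
Z = 18 is argon, so the daughter is ^38_18 Ar.

Ar-38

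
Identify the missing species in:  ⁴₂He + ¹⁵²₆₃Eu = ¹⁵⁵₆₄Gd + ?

Conserve mass number: 4 + 152 = 155 + A, so A = 1.
Conserve atomic number: 2 + 63 = 64 + Z, so Z = 1.
A = 1 and Z = 1 is ¹₁H — a proton.

proton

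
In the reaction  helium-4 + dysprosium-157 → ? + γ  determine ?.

Conserve mass number: 4 + 157 = A + 0, so A = 161.
Conserve atomic number: 2 + 66 = Z + 0, so Z = 68.
Z = 68 is erbium, so the species is erbium-161.

Er-161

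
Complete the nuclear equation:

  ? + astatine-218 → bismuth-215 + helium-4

neutron

Conserve mass number: A + 218 = 215 + 4, so A = 1.
Conserve atomic number: Z + 85 = 83 + 2, so Z = 0.
A = 1 and Z = 0 is neutron — a neutron.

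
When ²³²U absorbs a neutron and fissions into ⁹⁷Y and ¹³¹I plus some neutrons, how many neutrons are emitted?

Conserve mass number: 233 = 97 + 131 + k, so k = 233 − 228 = 5.
Check atomic number: 92 = 39 + 53 + 0 = 92. ✓

5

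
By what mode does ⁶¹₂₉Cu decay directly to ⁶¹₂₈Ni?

beta-plus decay or electron capture

ΔA = 61 − 61 = 0; ΔZ = 28 − 29 = -1.
A is unchanged and Z drops by 1 — a proton has become a neutron (β⁺ emission or electron capture).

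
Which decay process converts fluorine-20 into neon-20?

beta-minus decay

ΔA = 20 − 20 = 0; ΔZ = 10 − 9 = +1.
A is unchanged and Z rises by 1 — a neutron has become a proton (β⁻ decay).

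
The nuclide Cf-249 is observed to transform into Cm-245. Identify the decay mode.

alpha decay

ΔA = 245 − 249 = -4; ΔZ = 96 − 98 = -2.
A drops by 4 and Z drops by 2 — the signature of alpha emission.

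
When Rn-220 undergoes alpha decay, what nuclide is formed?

Alpha decay: mass number changes by -4, atomic number by -2.
A: 220 − 4 = 216; Z: 86 − 2 = 84.
Z = 84 is polonium, so the daughter is Po-216.

Po-216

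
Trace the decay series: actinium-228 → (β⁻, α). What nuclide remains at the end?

Ra-224

Start: (A, Z) = (228, 89).
After β⁻: (228, 90).
After α: (224, 88).
Z = 88 is radium.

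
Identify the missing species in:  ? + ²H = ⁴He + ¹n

Conserve mass number: A + 2 = 4 + 1, so A = 3.
Conserve atomic number: Z + 1 = 2 + 0, so Z = 1.
A = 3 and Z = 1 is ³H — a triton.

triton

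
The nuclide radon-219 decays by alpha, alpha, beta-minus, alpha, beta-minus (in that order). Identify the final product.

Pb-207

Start: (A, Z) = (219, 86).
After α: (215, 84).
After α: (211, 82).
After β⁻: (211, 83).
After α: (207, 81).
After β⁻: (207, 82).
Z = 82 is lead.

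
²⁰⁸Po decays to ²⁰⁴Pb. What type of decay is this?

alpha decay

ΔA = 204 − 208 = -4; ΔZ = 82 − 84 = -2.
A drops by 4 and Z drops by 2 — the signature of alpha emission.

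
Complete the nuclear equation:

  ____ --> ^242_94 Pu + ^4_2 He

Cm-246

Conserve mass number: A = 242 + 4, so A = 246.
Conserve atomic number: Z = 94 + 2, so Z = 96.
Z = 96 is curium, so the species is ^246_96 Cm.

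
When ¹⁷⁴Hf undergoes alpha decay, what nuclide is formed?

Yb-170

Alpha decay: mass number changes by -4, atomic number by -2.
A: 174 − 4 = 170; Z: 72 − 2 = 70.
Z = 70 is ytterbium, so the daughter is ¹⁷⁰Yb.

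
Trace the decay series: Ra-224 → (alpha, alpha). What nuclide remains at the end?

Start: (A, Z) = (224, 88).
After α: (220, 86).
After α: (216, 84).
Z = 84 is polonium.

Po-216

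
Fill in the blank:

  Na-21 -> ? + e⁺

Conserve mass number: 21 = A + 0, so A = 21.
Conserve atomic number: 11 = Z + 1, so Z = 10.
Z = 10 is neon, so the species is Ne-21.

Ne-21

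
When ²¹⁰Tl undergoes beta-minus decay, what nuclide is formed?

Beta-minus decay: mass number changes by +0, atomic number by +1.
A: 210 = 210; Z: 81 + 1 = 82.
Z = 82 is lead, so the daughter is ²¹⁰Pb.

Pb-210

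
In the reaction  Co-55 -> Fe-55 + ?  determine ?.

positron

Conserve mass number: 55 = 55 + A, so A = 0.
Conserve atomic number: 27 = 26 + Z, so Z = 1.
A = 0 and Z = 1 is e⁺ — a positron.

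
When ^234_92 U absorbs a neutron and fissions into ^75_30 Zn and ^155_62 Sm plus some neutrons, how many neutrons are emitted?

Conserve mass number: 235 = 75 + 155 + k, so k = 235 − 230 = 5.
Check atomic number: 92 = 30 + 62 + 0 = 92. ✓

5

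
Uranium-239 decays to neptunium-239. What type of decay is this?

ΔA = 239 − 239 = 0; ΔZ = 93 − 92 = +1.
A is unchanged and Z rises by 1 — a neutron has become a proton (β⁻ decay).

beta-minus decay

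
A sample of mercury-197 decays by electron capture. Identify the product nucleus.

Au-197

Electron capture: mass number changes by +0, atomic number by -1.
A: 197 = 197; Z: 80 − 1 = 79.
Z = 79 is gold, so the daughter is gold-197.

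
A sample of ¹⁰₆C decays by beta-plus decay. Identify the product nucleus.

B-10

Beta-plus decay: mass number changes by +0, atomic number by -1.
A: 10 = 10; Z: 6 − 1 = 5.
Z = 5 is boron, so the daughter is ¹⁰₅B.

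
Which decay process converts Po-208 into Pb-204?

ΔA = 204 − 208 = -4; ΔZ = 82 − 84 = -2.
A drops by 4 and Z drops by 2 — the signature of alpha emission.

alpha decay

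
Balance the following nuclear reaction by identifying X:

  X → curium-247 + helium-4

Conserve mass number: A = 247 + 4, so A = 251.
Conserve atomic number: Z = 96 + 2, so Z = 98.
Z = 98 is californium, so the species is californium-251.

Cf-251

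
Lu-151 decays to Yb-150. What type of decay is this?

proton emission

ΔA = 150 − 151 = -1; ΔZ = 70 − 71 = -1.
A drops by 1 and Z drops by 1 — a proton was emitted.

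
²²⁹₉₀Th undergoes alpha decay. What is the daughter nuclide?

Ra-225

Alpha decay: mass number changes by -4, atomic number by -2.
A: 229 − 4 = 225; Z: 90 − 2 = 88.
Z = 88 is radium, so the daughter is ²²⁵₈₈Ra.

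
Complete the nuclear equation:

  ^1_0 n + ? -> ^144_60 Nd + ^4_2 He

Conserve mass number: 1 + A = 144 + 4, so A = 147.
Conserve atomic number: 0 + Z = 60 + 2, so Z = 62.
Z = 62 is samarium, so the species is ^147_62 Sm.

Sm-147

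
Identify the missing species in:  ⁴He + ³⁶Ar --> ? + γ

Conserve mass number: 4 + 36 = A + 0, so A = 40.
Conserve atomic number: 2 + 18 = Z + 0, so Z = 20.
Z = 20 is calcium, so the species is ⁴⁰Ca.

Ca-40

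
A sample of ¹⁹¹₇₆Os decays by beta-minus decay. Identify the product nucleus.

Ir-191

Beta-minus decay: mass number changes by +0, atomic number by +1.
A: 191 = 191; Z: 76 + 1 = 77.
Z = 77 is iridium, so the daughter is ¹⁹¹₇₇Ir.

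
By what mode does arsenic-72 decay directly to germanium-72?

ΔA = 72 − 72 = 0; ΔZ = 32 − 33 = -1.
A is unchanged and Z drops by 1 — a proton has become a neutron (β⁺ emission or electron capture).

beta-plus decay or electron capture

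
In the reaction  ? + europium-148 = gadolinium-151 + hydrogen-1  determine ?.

alpha particle

Conserve mass number: A + 148 = 151 + 1, so A = 4.
Conserve atomic number: Z + 63 = 64 + 1, so Z = 2.
A = 4 and Z = 2 is helium-4 — an alpha particle.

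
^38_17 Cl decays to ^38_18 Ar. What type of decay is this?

beta-minus decay

ΔA = 38 − 38 = 0; ΔZ = 18 − 17 = +1.
A is unchanged and Z rises by 1 — a neutron has become a proton (β⁻ decay).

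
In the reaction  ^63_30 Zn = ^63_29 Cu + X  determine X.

positron

Conserve mass number: 63 = 63 + A, so A = 0.
Conserve atomic number: 30 = 29 + Z, so Z = 1.
A = 0 and Z = 1 is ^0_1 e — a positron.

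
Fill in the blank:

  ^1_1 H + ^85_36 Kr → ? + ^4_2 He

Conserve mass number: 1 + 85 = A + 4, so A = 82.
Conserve atomic number: 1 + 36 = Z + 2, so Z = 35.
Z = 35 is bromine, so the species is ^82_35 Br.

Br-82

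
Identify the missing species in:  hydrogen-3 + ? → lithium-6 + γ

He-3

Conserve mass number: 3 + A = 6 + 0, so A = 3.
Conserve atomic number: 1 + Z = 3 + 0, so Z = 2.
Z = 2 is helium, so the species is helium-3.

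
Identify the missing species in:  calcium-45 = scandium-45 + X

Conserve mass number: 45 = 45 + A, so A = 0.
Conserve atomic number: 20 = 21 + Z, so Z = -1.
A = 0 and Z = -1 is e⁻ — a beta-minus particle.

beta-minus particle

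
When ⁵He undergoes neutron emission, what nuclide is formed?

He-4

Neutron emission: mass number changes by -1, atomic number by +0.
A: 5 − 1 = 4; Z: 2 = 2.
Z = 2 is helium, so the daughter is ⁴He.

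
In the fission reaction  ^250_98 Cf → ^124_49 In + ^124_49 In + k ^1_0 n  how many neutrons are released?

2

Conserve mass number: 250 = 124 + 124 + k, so k = 250 − 248 = 2.
Check atomic number: 98 = 49 + 49 + 0 = 98. ✓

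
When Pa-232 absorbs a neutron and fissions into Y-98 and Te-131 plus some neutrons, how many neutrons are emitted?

4

Conserve mass number: 233 = 98 + 131 + k, so k = 233 − 229 = 4.
Check atomic number: 91 = 39 + 52 + 0 = 91. ✓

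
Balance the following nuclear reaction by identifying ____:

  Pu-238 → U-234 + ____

Conserve mass number: 238 = 234 + A, so A = 4.
Conserve atomic number: 94 = 92 + Z, so Z = 2.
A = 4 and Z = 2 is He-4 — an alpha particle.

alpha particle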